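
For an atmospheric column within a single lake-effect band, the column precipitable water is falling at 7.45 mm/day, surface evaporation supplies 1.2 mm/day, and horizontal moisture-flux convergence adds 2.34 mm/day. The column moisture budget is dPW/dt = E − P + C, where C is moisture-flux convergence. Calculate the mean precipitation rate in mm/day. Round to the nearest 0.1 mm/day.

dPW/dt = -7.45 mm/day.
P = E + C − dPW/dt = 1.2 + (2.34) − (-7.45) = 11.0 mm/day.

P ≈ 11.0 mm/day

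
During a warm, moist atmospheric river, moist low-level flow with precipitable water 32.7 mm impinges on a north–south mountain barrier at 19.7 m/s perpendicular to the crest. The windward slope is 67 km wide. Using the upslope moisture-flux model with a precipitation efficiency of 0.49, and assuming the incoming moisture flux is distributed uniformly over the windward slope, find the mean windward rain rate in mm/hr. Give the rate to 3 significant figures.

Incoming column moisture flux per unit ridge length: F = V × PW = 19.7 × 32.7 = 644.19 mm·m/s.
Spread over the 67 km slope with efficiency ε = 0.49: R = ε·F/W = 0.49 × 644.19 / 67000 m = 4.711e-03 mm/s.
R = 4.711e-03 × 3600 = 17.0 mm/hr.

R ≈ 17.0 mm/hr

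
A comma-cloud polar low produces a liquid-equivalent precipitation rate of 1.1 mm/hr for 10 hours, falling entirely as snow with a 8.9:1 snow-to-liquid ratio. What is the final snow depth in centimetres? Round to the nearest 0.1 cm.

Liquid-equivalent depth = 1.1 × 10 = 11 mm.
Snow depth = 11 mm × 8.9 = 97.9 mm = 9.8 cm.

snow depth ≈ 9.8 cm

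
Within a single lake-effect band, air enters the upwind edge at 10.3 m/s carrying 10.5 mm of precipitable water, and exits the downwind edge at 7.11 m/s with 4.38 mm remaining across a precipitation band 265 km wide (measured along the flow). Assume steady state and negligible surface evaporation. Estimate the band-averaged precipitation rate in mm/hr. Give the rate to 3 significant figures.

R ≈ 1.05 mm/hr

Column moisture flux per unit crosswind length is F = V × PW.
Inflow: F_in = 10.3 × 10.5 = 108.15 mm·m/s
Outflow: F_out = 7.11 × 4.38 = 31.1418 mm·m/s
Steady-state rate R = (F_in − F_out)/L = (108.15 − 31.1418) / 265000 m = 2.906e-04 mm/s.
R = 2.906e-04 × 3600 = 1.05 mm/hr.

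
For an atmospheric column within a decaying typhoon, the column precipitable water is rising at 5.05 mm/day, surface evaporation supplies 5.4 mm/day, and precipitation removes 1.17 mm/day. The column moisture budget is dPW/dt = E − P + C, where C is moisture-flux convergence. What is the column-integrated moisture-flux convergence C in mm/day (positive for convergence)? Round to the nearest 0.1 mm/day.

dPW/dt = +5.05 mm/day.
C = dPW/dt − E + P = (+5.05) − 5.4 + 1.17 = 0.8 mm/day.

C ≈ 0.8 mm/day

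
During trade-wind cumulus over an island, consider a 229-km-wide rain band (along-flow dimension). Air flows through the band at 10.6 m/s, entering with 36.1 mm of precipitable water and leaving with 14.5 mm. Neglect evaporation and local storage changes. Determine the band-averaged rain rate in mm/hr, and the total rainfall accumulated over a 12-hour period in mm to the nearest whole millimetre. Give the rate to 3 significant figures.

R ≈ 3.60 mm/hr; total ≈ 43 mm

Column moisture flux per unit crosswind length is F = V × PW.
Inflow: F_in = 10.6 × 36.1 = 382.66 mm·m/s
Outflow: F_out = 10.6 × 14.5 = 153.7 mm·m/s
Steady-state rate R = (F_in − F_out)/L = (382.66 − 153.7) / 229000 m = 9.998e-04 mm/s.
R = 9.998e-04 × 3600 = 3.60 mm/hr.
Over 12 h: total = 3.60 × 12 = 43.2 ≈ 43 mm.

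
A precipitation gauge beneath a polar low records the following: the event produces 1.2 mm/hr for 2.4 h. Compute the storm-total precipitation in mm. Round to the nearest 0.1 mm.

Total = Σ Rᵢ Δtᵢ = 1.2 × 2.4
      = 2.88 = 2.9 mm.

total ≈ 2.9 mm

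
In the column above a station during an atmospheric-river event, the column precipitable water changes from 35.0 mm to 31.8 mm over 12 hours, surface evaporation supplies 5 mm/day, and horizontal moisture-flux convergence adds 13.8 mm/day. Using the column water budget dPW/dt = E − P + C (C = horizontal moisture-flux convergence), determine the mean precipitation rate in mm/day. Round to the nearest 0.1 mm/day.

P ≈ 25.2 mm/day

dPW/dt = (31.8 − 35.0) mm / (12/24 day) = -6.400 mm/day.
P = E + C − dPW/dt = 5 + (13.8) − (-6.400) = 25.2 mm/day.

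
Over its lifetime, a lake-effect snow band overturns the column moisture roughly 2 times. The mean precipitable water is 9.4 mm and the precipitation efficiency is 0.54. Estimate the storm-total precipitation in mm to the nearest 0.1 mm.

precipitation ≈ 10.2 mm

Each cycle deposits ε × PW = 0.54 × 9.4 = 5.076 mm.
Over 2 cycles: 2 × 5.076 = 10.2 mm.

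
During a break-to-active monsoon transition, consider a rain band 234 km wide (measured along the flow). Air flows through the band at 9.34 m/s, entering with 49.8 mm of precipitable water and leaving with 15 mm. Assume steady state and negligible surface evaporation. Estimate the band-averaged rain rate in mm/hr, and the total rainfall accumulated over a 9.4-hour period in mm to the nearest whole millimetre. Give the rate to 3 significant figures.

R ≈ 5.00 mm/hr; total ≈ 47 mm

Column moisture flux per unit crosswind length is F = V × PW.
Inflow: F_in = 9.34 × 49.8 = 465.132 mm·m/s
Outflow: F_out = 9.34 × 15 = 140.1 mm·m/s
Steady-state rate R = (F_in − F_out)/L = (465.132 − 140.1) / 234000 m = 1.389e-03 mm/s.
R = 1.389e-03 × 3600 = 5.00 mm/hr.
Over 9.4 h: total = 5.00 × 9.4 = 47 mm.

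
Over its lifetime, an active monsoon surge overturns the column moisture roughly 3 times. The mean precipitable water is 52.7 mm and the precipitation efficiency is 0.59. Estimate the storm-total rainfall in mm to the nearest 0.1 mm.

Each cycle deposits ε × PW = 0.59 × 52.7 = 31.093 mm.
Over 3 cycles: 3 × 31.093 = 93.3 mm.

rainfall ≈ 93.3 mm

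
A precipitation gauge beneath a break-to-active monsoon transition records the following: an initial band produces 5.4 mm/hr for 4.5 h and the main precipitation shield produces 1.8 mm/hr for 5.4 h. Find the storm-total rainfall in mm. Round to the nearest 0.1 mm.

Total = Σ Rᵢ Δtᵢ = 5.4 × 4.5 + 1.8 × 5.4
      = 24.3 + 9.72 = 34.0 mm.

total ≈ 34.0 mm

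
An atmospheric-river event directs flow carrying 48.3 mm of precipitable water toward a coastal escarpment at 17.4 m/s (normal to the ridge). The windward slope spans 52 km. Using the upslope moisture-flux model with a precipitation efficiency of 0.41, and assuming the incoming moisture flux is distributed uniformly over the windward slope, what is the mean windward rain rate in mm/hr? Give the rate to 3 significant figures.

Incoming column moisture flux per unit ridge length: F = V × PW = 17.4 × 48.3 = 840.42 mm·m/s.
Spread over the 52 km slope with efficiency ε = 0.41: R = ε·F/W = 0.41 × 840.42 / 52000 m = 6.626e-03 mm/s.
R = 6.626e-03 × 3600 = 23.9 mm/hr.

R ≈ 23.9 mm/hr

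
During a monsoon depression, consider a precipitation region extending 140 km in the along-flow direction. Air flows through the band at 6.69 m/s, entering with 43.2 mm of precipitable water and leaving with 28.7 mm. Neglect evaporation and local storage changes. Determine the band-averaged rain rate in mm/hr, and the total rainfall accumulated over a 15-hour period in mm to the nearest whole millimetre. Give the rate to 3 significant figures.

Column moisture flux per unit crosswind length is F = V × PW.
Inflow: F_in = 6.69 × 43.2 = 289.008 mm·m/s
Outflow: F_out = 6.69 × 28.7 = 192.003 mm·m/s
Steady-state rate R = (F_in − F_out)/L = (289.008 − 192.003) / 140000 m = 6.929e-04 mm/s.
R = 6.929e-04 × 3600 = 2.49 mm/hr.
Over 15 h: total = 2.49 × 15 = 37.35 ≈ 37 mm.

R ≈ 2.49 mm/hr; total ≈ 37 mm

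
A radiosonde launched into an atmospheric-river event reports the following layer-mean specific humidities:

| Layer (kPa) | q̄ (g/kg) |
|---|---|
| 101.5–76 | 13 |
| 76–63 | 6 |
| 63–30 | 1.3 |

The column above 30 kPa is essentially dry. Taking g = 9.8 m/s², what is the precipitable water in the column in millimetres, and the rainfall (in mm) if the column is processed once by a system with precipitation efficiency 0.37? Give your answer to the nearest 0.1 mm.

Precipitable water is the column-integrated vapour mass per unit area: PW = (1/g) Σ q̄ Δp, with q in kg/kg and Δp in Pa (1 kg/m² of water = 1 mm).
Layer 101.5–76 kPa: Δp = 255 hPa = 25500 Pa, q̄ = 0.013 kg/kg → 0.013 × 25500 / 9.8 = 33.83 mm
Layer 76–63 kPa: Δp = 130 hPa = 13000 Pa, q̄ = 0.006 kg/kg → 0.006 × 13000 / 9.8 = 7.96 mm
Layer 63–30 kPa: Δp = 330 hPa = 33000 Pa, q̄ = 0.0013 kg/kg → 0.0013 × 33000 / 9.8 = 4.38 mm
PW = 33.83 + 7.96 + 4.38 = 46.17 ≈ 46.2 mm.
Rainfall = ε × PW = 0.37 × 46.2 = 17.1 mm.

PW ≈ 46.2 mm; rainfall ≈ 17.1 mm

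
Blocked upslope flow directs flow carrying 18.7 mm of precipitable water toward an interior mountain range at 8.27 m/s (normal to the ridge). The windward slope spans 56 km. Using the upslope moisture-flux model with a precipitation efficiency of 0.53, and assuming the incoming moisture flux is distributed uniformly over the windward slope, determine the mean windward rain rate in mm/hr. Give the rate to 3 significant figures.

Incoming column moisture flux per unit ridge length: F = V × PW = 8.27 × 18.7 = 154.649 mm·m/s.
Spread over the 56 km slope with efficiency ε = 0.53: R = ε·F/W = 0.53 × 154.649 / 56000 m = 1.464e-03 mm/s.
R = 1.464e-03 × 3600 = 5.27 mm/hr.

R ≈ 5.27 mm/hr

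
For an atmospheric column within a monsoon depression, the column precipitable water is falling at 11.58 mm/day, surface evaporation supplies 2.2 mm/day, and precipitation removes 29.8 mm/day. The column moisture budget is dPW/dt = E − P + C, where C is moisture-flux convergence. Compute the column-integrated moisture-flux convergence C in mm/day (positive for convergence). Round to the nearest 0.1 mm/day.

dPW/dt = -11.58 mm/day.
C = dPW/dt − E + P = (-11.58) − 2.2 + 29.8 = 16.0 mm/day.

C ≈ 16.0 mm/day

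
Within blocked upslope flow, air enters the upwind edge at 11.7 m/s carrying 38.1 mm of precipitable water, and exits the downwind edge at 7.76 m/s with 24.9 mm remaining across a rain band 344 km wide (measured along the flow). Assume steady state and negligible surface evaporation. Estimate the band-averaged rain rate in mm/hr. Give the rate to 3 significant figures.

Column moisture flux per unit crosswind length is F = V × PW.
Inflow: F_in = 11.7 × 38.1 = 445.77 mm·m/s
Outflow: F_out = 7.76 × 24.9 = 193.224 mm·m/s
Steady-state rate R = (F_in − F_out)/L = (445.77 − 193.224) / 344000 m = 7.341e-04 mm/s.
R = 7.341e-04 × 3600 = 2.64 mm/hr.

R ≈ 2.64 mm/hr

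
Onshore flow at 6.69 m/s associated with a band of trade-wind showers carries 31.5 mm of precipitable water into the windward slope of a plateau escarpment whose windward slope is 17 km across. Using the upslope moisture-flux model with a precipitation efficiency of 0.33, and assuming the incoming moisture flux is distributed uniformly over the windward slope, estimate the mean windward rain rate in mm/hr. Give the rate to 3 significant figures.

Incoming column moisture flux per unit ridge length: F = V × PW = 6.69 × 31.5 = 210.735 mm·m/s.
Spread over the 17 km slope with efficiency ε = 0.33: R = ε·F/W = 0.33 × 210.735 / 17000 m = 4.091e-03 mm/s.
R = 4.091e-03 × 3600 = 14.7 mm/hr.

R ≈ 14.7 mm/hr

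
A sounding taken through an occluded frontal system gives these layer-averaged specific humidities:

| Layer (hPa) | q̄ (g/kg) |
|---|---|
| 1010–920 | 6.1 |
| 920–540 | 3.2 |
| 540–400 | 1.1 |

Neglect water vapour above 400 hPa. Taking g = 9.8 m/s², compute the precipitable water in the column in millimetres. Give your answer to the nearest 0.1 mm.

Precipitable water is the column-integrated vapour mass per unit area: PW = (1/g) Σ q̄ Δp, with q in kg/kg and Δp in Pa (1 kg/m² of water = 1 mm).
Layer 1010–920 hPa: Δp = 90 hPa = 9000 Pa, q̄ = 0.0061 kg/kg → 0.0061 × 9000 / 9.8 = 5.60 mm
Layer 920–540 hPa: Δp = 380 hPa = 38000 Pa, q̄ = 0.0032 kg/kg → 0.0032 × 38000 / 9.8 = 12.41 mm
Layer 540–400 hPa: Δp = 140 hPa = 14000 Pa, q̄ = 0.0011 kg/kg → 0.0011 × 14000 / 9.8 = 1.57 mm
PW = 5.60 + 12.41 + 1.57 = 19.58 ≈ 19.6 mm.

PW ≈ 19.6 mm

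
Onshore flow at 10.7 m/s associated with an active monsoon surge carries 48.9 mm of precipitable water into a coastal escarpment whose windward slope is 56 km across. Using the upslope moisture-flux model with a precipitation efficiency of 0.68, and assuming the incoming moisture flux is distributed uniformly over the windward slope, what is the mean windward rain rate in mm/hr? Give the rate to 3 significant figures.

Incoming column moisture flux per unit ridge length: F = V × PW = 10.7 × 48.9 = 523.23 mm·m/s.
Spread over the 56 km slope with efficiency ε = 0.68: R = ε·F/W = 0.68 × 523.23 / 56000 m = 6.354e-03 mm/s.
R = 6.354e-03 × 3600 = 22.9 mm/hr.

R ≈ 22.9 mm/hr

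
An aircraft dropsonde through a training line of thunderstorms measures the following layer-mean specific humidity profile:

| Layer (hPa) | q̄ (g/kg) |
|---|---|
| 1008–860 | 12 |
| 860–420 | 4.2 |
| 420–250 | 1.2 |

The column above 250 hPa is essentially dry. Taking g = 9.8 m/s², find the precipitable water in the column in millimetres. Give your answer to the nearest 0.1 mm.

PW ≈ 39.1 mm

Precipitable water is the column-integrated vapour mass per unit area: PW = (1/g) Σ q̄ Δp, with q in kg/kg and Δp in Pa (1 kg/m² of water = 1 mm).
Layer 1008–860 hPa: Δp = 148 hPa = 14800 Pa, q̄ = 0.012 kg/kg → 0.012 × 14800 / 9.8 = 18.12 mm
Layer 860–420 hPa: Δp = 440 hPa = 44000 Pa, q̄ = 0.0042 kg/kg → 0.0042 × 44000 / 9.8 = 18.86 mm
Layer 420–250 hPa: Δp = 170 hPa = 17000 Pa, q̄ = 0.0012 kg/kg → 0.0012 × 17000 / 9.8 = 2.08 mm
PW = 18.12 + 18.86 + 2.08 = 39.06 ≈ 39.1 mm.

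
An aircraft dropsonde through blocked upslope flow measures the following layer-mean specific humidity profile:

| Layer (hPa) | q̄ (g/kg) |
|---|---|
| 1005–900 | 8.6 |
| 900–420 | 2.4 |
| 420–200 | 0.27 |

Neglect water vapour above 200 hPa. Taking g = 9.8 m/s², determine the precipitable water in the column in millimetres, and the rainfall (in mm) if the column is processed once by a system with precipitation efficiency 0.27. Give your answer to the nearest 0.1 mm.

Precipitable water is the column-integrated vapour mass per unit area: PW = (1/g) Σ q̄ Δp, with q in kg/kg and Δp in Pa (1 kg/m² of water = 1 mm).
Layer 1005–900 hPa: Δp = 105 hPa = 10500 Pa, q̄ = 0.0086 kg/kg → 0.0086 × 10500 / 9.8 = 9.21 mm
Layer 900–420 hPa: Δp = 480 hPa = 48000 Pa, q̄ = 0.0024 kg/kg → 0.0024 × 48000 / 9.8 = 11.76 mm
Layer 420–200 hPa: Δp = 220 hPa = 22000 Pa, q̄ = 0.00027 kg/kg → 0.00027 × 22000 / 9.8 = 0.61 mm
PW = 9.21 + 11.76 + 0.61 = 21.58 ≈ 21.6 mm.
Rainfall = ε × PW = 0.27 × 21.6 = 5.8 mm.

PW ≈ 21.6 mm; rainfall ≈ 5.8 mm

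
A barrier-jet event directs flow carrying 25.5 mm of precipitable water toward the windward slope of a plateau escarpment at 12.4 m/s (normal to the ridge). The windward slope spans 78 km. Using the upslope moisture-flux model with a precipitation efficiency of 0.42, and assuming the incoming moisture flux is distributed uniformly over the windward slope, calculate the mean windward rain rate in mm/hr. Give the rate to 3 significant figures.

R ≈ 6.13 mm/hr

Incoming column moisture flux per unit ridge length: F = V × PW = 12.4 × 25.5 = 316.2 mm·m/s.
Spread over the 78 km slope with efficiency ε = 0.42: R = ε·F/W = 0.42 × 316.2 / 78000 m = 1.703e-03 mm/s.
R = 1.703e-03 × 3600 = 6.13 mm/hr.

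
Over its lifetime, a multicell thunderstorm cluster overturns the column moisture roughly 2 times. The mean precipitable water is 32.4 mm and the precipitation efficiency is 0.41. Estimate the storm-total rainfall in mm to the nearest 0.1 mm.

Each cycle deposits ε × PW = 0.41 × 32.4 = 13.284 mm.
Over 2 cycles: 2 × 13.284 = 26.6 mm.

rainfall ≈ 26.6 mm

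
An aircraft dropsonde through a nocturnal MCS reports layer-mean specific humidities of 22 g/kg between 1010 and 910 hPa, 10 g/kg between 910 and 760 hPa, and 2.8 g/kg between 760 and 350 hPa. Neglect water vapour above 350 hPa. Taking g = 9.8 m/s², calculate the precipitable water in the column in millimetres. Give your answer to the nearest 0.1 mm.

PW ≈ 49.5 mm

Precipitable water is the column-integrated vapour mass per unit area: PW = (1/g) Σ q̄ Δp, with q in kg/kg and Δp in Pa (1 kg/m² of water = 1 mm).
Layer 1010–910 hPa: Δp = 100 hPa = 10000 Pa, q̄ = 0.022 kg/kg → 0.022 × 10000 / 9.8 = 22.45 mm
Layer 910–760 hPa: Δp = 150 hPa = 15000 Pa, q̄ = 0.01 kg/kg → 0.01 × 15000 / 9.8 = 15.31 mm
Layer 760–350 hPa: Δp = 410 hPa = 41000 Pa, q̄ = 0.0028 kg/kg → 0.0028 × 41000 / 9.8 = 11.71 mm
PW = 22.45 + 15.31 + 11.71 = 49.47 ≈ 49.5 mm.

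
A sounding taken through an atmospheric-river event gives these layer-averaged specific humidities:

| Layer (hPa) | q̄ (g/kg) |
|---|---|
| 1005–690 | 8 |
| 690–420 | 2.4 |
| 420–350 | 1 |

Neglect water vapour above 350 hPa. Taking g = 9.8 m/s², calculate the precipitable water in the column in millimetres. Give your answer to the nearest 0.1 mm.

PW ≈ 33.0 mm

Precipitable water is the column-integrated vapour mass per unit area: PW = (1/g) Σ q̄ Δp, with q in kg/kg and Δp in Pa (1 kg/m² of water = 1 mm).
Layer 1005–690 hPa: Δp = 315 hPa = 31500 Pa, q̄ = 0.008 kg/kg → 0.008 × 31500 / 9.8 = 25.71 mm
Layer 690–420 hPa: Δp = 270 hPa = 27000 Pa, q̄ = 0.0024 kg/kg → 0.0024 × 27000 / 9.8 = 6.61 mm
Layer 420–350 hPa: Δp = 70 hPa = 7000 Pa, q̄ = 0.001 kg/kg → 0.001 × 7000 / 9.8 = 0.71 mm
PW = 25.71 + 6.61 + 0.71 = 33.03 ≈ 33.0 mm.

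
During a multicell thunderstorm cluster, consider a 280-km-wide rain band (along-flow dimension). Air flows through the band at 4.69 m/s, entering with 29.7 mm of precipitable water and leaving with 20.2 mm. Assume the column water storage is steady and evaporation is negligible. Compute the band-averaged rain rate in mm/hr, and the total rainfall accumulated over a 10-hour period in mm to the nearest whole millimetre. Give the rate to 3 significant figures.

Column moisture flux per unit crosswind length is F = V × PW.
Inflow: F_in = 4.69 × 29.7 = 139.293 mm·m/s
Outflow: F_out = 4.69 × 20.2 = 94.738 mm·m/s
Steady-state rate R = (F_in − F_out)/L = (139.293 − 94.738) / 280000 m = 1.591e-04 mm/s.
R = 1.591e-04 × 3600 = 0.573 mm/hr.
Over 10 h: total = 0.573 × 10 = 5.73 ≈ 6 mm.

R ≈ 0.573 mm/hr; total ≈ 6 mm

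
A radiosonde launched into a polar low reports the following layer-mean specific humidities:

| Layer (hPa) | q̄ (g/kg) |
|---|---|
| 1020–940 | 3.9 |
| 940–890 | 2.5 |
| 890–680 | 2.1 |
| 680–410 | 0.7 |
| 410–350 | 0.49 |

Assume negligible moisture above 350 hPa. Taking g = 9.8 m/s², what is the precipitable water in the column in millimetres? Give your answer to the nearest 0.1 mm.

Precipitable water is the column-integrated vapour mass per unit area: PW = (1/g) Σ q̄ Δp, with q in kg/kg and Δp in Pa (1 kg/m² of water = 1 mm).
Layer 1020–940 hPa: Δp = 80 hPa = 8000 Pa, q̄ = 0.0039 kg/kg → 0.0039 × 8000 / 9.8 = 3.18 mm
Layer 940–890 hPa: Δp = 50 hPa = 5000 Pa, q̄ = 0.0025 kg/kg → 0.0025 × 5000 / 9.8 = 1.28 mm
Layer 890–680 hPa: Δp = 210 hPa = 21000 Pa, q̄ = 0.0021 kg/kg → 0.0021 × 21000 / 9.8 = 4.50 mm
Layer 680–410 hPa: Δp = 270 hPa = 27000 Pa, q̄ = 0.0007 kg/kg → 0.0007 × 27000 / 9.8 = 1.93 mm
Layer 410–350 hPa: Δp = 60 hPa = 6000 Pa, q̄ = 0.00049 kg/kg → 0.00049 × 6000 / 9.8 = 0.30 mm
PW = 3.18 + 1.28 + 4.50 + 1.93 + 0.30 = 11.19 ≈ 11.2 mm.

PW ≈ 11.2 mm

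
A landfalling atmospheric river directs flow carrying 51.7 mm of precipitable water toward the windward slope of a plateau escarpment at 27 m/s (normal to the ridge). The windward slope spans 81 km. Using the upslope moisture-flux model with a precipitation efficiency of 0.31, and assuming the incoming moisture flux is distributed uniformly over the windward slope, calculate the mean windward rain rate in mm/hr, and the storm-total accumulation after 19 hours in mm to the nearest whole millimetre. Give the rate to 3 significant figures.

Incoming column moisture flux per unit ridge length: F = V × PW = 27 × 51.7 = 1395.9 mm·m/s.
Spread over the 81 km slope with efficiency ε = 0.31: R = ε·F/W = 0.31 × 1395.9 / 81000 m = 5.342e-03 mm/s.
R = 5.342e-03 × 3600 = 19.2 mm/hr.
Over 19 h: total = 19.2 × 19 = 364.8 ≈ 365 mm.

R ≈ 19.2 mm/hr; total ≈ 365 mm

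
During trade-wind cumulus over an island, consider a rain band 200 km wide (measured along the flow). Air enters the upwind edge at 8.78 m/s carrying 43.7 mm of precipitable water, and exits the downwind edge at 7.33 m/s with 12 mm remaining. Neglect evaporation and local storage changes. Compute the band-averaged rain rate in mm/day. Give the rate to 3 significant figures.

R ≈ 128 mm/day

Column moisture flux per unit crosswind length is F = V × PW.
Inflow: F_in = 8.78 × 43.7 = 383.686 mm·m/s
Outflow: F_out = 7.33 × 12 = 87.96 mm·m/s
Steady-state rate R = (F_in − F_out)/L = (383.686 − 87.96) / 200000 m = 1.479e-03 mm/s.
R = 1.479e-03 × 3600 × 24 = 128 mm/day.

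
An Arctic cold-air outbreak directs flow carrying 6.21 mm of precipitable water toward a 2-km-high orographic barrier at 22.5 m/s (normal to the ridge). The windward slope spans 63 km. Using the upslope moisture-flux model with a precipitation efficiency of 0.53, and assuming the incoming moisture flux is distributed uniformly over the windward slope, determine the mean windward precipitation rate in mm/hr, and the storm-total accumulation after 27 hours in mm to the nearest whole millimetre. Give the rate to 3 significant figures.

Incoming column moisture flux per unit ridge length: F = V × PW = 22.5 × 6.21 = 139.725 mm·m/s.
Spread over the 63 km slope with efficiency ε = 0.53: R = ε·F/W = 0.53 × 139.725 / 63000 m = 1.175e-03 mm/s.
R = 1.175e-03 × 3600 = 4.23 mm/hr.
Over 27 h: total = 4.23 × 27 = 114.21 ≈ 114 mm.

R ≈ 4.23 mm/hr; total ≈ 114 mm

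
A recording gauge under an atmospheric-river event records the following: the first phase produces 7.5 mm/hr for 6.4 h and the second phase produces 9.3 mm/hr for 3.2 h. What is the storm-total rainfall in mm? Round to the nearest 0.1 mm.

Total = Σ Rᵢ Δtᵢ = 7.5 × 6.4 + 9.3 × 3.2
      = 48 + 29.76 = 77.8 mm.

total ≈ 77.8 mm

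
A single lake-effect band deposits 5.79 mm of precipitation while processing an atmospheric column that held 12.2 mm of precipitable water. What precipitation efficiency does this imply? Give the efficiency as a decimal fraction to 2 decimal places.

ε ≈ 0.47

ε = precipitation / PW = 5.79 / 12.2 = 0.47.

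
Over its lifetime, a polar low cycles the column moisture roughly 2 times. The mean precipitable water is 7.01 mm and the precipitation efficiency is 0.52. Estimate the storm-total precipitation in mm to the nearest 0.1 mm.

precipitation ≈ 7.3 mm

Each cycle deposits ε × PW = 0.52 × 7.01 = 3.6452 mm.
Over 2 cycles: 2 × 3.6452 = 7.3 mm.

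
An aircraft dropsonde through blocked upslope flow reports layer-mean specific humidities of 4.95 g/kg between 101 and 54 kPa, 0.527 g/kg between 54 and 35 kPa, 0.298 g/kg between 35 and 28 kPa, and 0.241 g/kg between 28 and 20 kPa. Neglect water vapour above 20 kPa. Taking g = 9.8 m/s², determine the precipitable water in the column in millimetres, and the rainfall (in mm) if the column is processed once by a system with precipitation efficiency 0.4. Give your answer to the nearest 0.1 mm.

PW ≈ 25.2 mm; rainfall ≈ 10.1 mm

Precipitable water is the column-integrated vapour mass per unit area: PW = (1/g) Σ q̄ Δp, with q in kg/kg and Δp in Pa (1 kg/m² of water = 1 mm).
Layer 101–54 kPa: Δp = 470 hPa = 47000 Pa, q̄ = 0.00495 kg/kg → 0.00495 × 47000 / 9.8 = 23.74 mm
Layer 54–35 kPa: Δp = 190 hPa = 19000 Pa, q̄ = 0.000527 kg/kg → 0.000527 × 19000 / 9.8 = 1.02 mm
Layer 35–28 kPa: Δp = 70 hPa = 7000 Pa, q̄ = 0.000298 kg/kg → 0.000298 × 7000 / 9.8 = 0.21 mm
Layer 28–20 kPa: Δp = 80 hPa = 8000 Pa, q̄ = 0.000241 kg/kg → 0.000241 × 8000 / 9.8 = 0.20 mm
PW = 23.74 + 1.02 + 0.21 + 0.20 = 25.17 ≈ 25.2 mm.
Rainfall = ε × PW = 0.4 × 25.2 = 10.1 mm.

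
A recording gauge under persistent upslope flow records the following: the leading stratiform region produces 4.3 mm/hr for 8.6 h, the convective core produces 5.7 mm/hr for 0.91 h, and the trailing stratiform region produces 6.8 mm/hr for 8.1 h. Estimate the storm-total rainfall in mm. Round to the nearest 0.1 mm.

total ≈ 97.2 mm

Total = Σ Rᵢ Δtᵢ = 4.3 × 8.6 + 5.7 × 0.91 + 6.8 × 8.1
      = 36.98 + 5.187 + 55.08 = 97.2 mm.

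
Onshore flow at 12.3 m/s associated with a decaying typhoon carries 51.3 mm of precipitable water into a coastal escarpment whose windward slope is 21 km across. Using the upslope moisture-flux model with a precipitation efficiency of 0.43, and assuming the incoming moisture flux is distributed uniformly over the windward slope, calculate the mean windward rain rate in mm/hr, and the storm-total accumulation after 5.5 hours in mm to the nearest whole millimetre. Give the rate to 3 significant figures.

R ≈ 46.5 mm/hr; total ≈ 256 mm

Incoming column moisture flux per unit ridge length: F = V × PW = 12.3 × 51.3 = 630.99 mm·m/s.
Spread over the 21 km slope with efficiency ε = 0.43: R = ε·F/W = 0.43 × 630.99 / 21000 m = 1.292e-02 mm/s.
R = 1.292e-02 × 3600 = 46.5 mm/hr.
Over 5.5 h: total = 46.5 × 5.5 = 255.75 ≈ 256 mm.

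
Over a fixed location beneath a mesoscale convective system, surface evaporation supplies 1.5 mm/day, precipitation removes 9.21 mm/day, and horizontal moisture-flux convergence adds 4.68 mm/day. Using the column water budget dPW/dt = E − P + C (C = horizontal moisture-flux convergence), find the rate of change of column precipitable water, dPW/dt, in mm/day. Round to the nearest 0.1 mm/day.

dPW/dt = E − P + C = 1.5 − 9.21 + (4.68) = -3.0 mm/day.

dPW/dt ≈ -3.0 mm/day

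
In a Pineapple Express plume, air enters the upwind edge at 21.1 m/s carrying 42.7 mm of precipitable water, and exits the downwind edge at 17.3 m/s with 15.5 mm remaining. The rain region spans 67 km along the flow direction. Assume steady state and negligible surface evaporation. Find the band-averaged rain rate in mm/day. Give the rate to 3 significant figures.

R ≈ 816 mm/day

Column moisture flux per unit crosswind length is F = V × PW.
Inflow: F_in = 21.1 × 42.7 = 900.97 mm·m/s
Outflow: F_out = 17.3 × 15.5 = 268.15 mm·m/s
Steady-state rate R = (F_in − F_out)/L = (900.97 − 268.15) / 67000 m = 9.445e-03 mm/s.
R = 9.445e-03 × 3600 × 24 = 816 mm/day.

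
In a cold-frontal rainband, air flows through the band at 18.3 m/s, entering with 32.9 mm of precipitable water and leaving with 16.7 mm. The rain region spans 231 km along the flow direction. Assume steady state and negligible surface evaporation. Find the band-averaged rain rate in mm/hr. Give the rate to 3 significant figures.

Column moisture flux per unit crosswind length is F = V × PW.
Inflow: F_in = 18.3 × 32.9 = 602.07 mm·m/s
Outflow: F_out = 18.3 × 16.7 = 305.61 mm·m/s
Steady-state rate R = (F_in − F_out)/L = (602.07 − 305.61) / 231000 m = 1.283e-03 mm/s.
R = 1.283e-03 × 3600 = 4.62 mm/hr.

R ≈ 4.62 mm/hr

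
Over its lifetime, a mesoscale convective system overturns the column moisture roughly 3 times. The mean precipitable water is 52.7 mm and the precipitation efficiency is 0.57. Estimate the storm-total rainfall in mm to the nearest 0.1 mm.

rainfall ≈ 90.1 mm

Each cycle deposits ε × PW = 0.57 × 52.7 = 30.039 mm.
Over 3 cycles: 3 × 30.039 = 90.1 mm.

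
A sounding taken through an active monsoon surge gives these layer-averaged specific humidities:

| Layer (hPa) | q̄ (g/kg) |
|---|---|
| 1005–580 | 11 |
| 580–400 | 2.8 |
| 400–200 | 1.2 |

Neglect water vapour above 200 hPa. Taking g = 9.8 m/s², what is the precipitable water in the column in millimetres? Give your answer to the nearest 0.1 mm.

PW ≈ 55.3 mm

Precipitable water is the column-integrated vapour mass per unit area: PW = (1/g) Σ q̄ Δp, with q in kg/kg and Δp in Pa (1 kg/m² of water = 1 mm).
Layer 1005–580 hPa: Δp = 425 hPa = 42500 Pa, q̄ = 0.011 kg/kg → 0.011 × 42500 / 9.8 = 47.70 mm
Layer 580–400 hPa: Δp = 180 hPa = 18000 Pa, q̄ = 0.0028 kg/kg → 0.0028 × 18000 / 9.8 = 5.14 mm
Layer 400–200 hPa: Δp = 200 hPa = 20000 Pa, q̄ = 0.0012 kg/kg → 0.0012 × 20000 / 9.8 = 2.45 mm
PW = 47.70 + 5.14 + 2.45 = 55.29 ≈ 55.3 mm.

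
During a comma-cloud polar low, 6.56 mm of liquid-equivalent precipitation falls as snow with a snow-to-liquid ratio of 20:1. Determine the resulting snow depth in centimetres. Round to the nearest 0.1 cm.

snow depth ≈ 13.1 cm

Snow depth = liquid × ratio = 6.56 mm × 20 = 131.2 mm = 13.1 cm.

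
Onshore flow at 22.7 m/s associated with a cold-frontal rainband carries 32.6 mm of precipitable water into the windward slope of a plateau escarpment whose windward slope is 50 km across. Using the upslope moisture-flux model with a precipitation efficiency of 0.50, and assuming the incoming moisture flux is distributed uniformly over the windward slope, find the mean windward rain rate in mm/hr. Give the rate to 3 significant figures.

R ≈ 26.6 mm/hr

Incoming column moisture flux per unit ridge length: F = V × PW = 22.7 × 32.6 = 740.02 mm·m/s.
Spread over the 50 km slope with efficiency ε = 0.50: R = ε·F/W = 0.50 × 740.02 / 50000 m = 7.400e-03 mm/s.
R = 7.400e-03 × 3600 = 26.6 mm/hr.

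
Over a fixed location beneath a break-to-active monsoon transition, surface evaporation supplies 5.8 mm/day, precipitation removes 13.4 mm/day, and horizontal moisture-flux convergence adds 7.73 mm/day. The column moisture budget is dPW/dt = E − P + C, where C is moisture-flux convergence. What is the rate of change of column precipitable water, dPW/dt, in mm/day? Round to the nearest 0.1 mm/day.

dPW/dt ≈ 0.1 mm/day

dPW/dt = E − P + C = 5.8 − 13.4 + (7.73) = 0.1 mm/day.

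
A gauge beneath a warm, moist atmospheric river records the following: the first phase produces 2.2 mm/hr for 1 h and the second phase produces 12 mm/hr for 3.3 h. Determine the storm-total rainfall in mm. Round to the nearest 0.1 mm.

Total = Σ Rᵢ Δtᵢ = 2.2 × 1 + 12 × 3.3
      = 2.2 + 39.6 = 41.8 mm.

total ≈ 41.8 mm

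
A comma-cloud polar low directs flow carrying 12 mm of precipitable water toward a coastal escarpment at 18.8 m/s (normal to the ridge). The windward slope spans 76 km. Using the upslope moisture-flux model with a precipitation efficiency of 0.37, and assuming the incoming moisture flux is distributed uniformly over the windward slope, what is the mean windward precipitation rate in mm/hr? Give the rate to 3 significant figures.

R ≈ 3.95 mm/hr

Incoming column moisture flux per unit ridge length: F = V × PW = 18.8 × 12 = 225.6 mm·m/s.
Spread over the 76 km slope with efficiency ε = 0.37: R = ε·F/W = 0.37 × 225.6 / 76000 m = 1.098e-03 mm/s.
R = 1.098e-03 × 3600 = 3.95 mm/hr.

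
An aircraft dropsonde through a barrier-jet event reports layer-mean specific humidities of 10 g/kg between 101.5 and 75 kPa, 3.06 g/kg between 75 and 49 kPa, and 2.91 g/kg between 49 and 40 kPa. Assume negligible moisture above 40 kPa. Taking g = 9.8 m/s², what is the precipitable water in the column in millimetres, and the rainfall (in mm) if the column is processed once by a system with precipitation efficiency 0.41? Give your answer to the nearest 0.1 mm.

PW ≈ 37.8 mm; rainfall ≈ 15.5 mm

Precipitable water is the column-integrated vapour mass per unit area: PW = (1/g) Σ q̄ Δp, with q in kg/kg and Δp in Pa (1 kg/m² of water = 1 mm).
Layer 101.5–75 kPa: Δp = 265 hPa = 26500 Pa, q̄ = 0.01 kg/kg → 0.01 × 26500 / 9.8 = 27.04 mm
Layer 75–49 kPa: Δp = 260 hPa = 26000 Pa, q̄ = 0.00306 kg/kg → 0.00306 × 26000 / 9.8 = 8.12 mm
Layer 49–40 kPa: Δp = 90 hPa = 9000 Pa, q̄ = 0.00291 kg/kg → 0.00291 × 9000 / 9.8 = 2.67 mm
PW = 27.04 + 8.12 + 2.67 = 37.83 ≈ 37.8 mm.
Rainfall = ε × PW = 0.41 × 37.8 = 15.5 mm.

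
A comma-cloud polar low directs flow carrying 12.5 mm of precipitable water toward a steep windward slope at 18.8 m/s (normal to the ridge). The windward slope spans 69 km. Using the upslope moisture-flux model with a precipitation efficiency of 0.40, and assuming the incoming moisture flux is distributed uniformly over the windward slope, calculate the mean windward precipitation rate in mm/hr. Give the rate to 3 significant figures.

R ≈ 4.90 mm/hr

Incoming column moisture flux per unit ridge length: F = V × PW = 18.8 × 12.5 = 235 mm·m/s.
Spread over the 69 km slope with efficiency ε = 0.40: R = ε·F/W = 0.40 × 235 / 69000 m = 1.362e-03 mm/s.
R = 1.362e-03 × 3600 = 4.90 mm/hr.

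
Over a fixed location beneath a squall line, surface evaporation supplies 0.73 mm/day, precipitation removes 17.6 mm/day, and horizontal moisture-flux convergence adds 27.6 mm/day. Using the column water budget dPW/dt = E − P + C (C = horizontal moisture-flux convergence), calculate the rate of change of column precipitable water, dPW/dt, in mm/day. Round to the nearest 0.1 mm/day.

dPW/dt = E − P + C = 0.73 − 17.6 + (27.6) = 10.7 mm/day.

dPW/dt ≈ 10.7 mm/day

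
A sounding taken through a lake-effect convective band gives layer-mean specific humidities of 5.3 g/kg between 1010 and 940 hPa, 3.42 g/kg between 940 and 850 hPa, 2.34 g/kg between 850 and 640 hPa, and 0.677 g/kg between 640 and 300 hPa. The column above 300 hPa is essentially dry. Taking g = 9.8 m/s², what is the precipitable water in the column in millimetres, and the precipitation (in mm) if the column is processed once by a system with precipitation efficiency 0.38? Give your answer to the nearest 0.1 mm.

PW ≈ 14.3 mm; precipitation ≈ 5.4 mm

Precipitable water is the column-integrated vapour mass per unit area: PW = (1/g) Σ q̄ Δp, with q in kg/kg and Δp in Pa (1 kg/m² of water = 1 mm).
Layer 1010–940 hPa: Δp = 70 hPa = 7000 Pa, q̄ = 0.0053 kg/kg → 0.0053 × 7000 / 9.8 = 3.79 mm
Layer 940–850 hPa: Δp = 90 hPa = 9000 Pa, q̄ = 0.00342 kg/kg → 0.00342 × 9000 / 9.8 = 3.14 mm
Layer 850–640 hPa: Δp = 210 hPa = 21000 Pa, q̄ = 0.00234 kg/kg → 0.00234 × 21000 / 9.8 = 5.01 mm
Layer 640–300 hPa: Δp = 340 hPa = 34000 Pa, q̄ = 0.000677 kg/kg → 0.000677 × 34000 / 9.8 = 2.35 mm
PW = 3.79 + 3.14 + 5.01 + 2.35 = 14.29 ≈ 14.3 mm.
Precipitation = ε × PW = 0.38 × 14.3 = 5.4 mm.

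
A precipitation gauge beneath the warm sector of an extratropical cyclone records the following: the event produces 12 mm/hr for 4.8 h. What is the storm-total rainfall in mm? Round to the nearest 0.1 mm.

total ≈ 57.6 mm

Total = Σ Rᵢ Δtᵢ = 12 × 4.8
      = 57.6 = 57.6 mm.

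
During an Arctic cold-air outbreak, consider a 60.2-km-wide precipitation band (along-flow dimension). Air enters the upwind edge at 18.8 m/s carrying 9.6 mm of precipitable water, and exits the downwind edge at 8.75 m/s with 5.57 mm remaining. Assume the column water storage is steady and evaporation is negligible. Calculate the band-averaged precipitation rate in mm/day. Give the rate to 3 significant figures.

R ≈ 189 mm/day

Column moisture flux per unit crosswind length is F = V × PW.
Inflow: F_in = 18.8 × 9.6 = 180.48 mm·m/s
Outflow: F_out = 8.75 × 5.57 = 48.7375 mm·m/s
Steady-state rate R = (F_in − F_out)/L = (180.48 − 48.7375) / 60200 m = 2.188e-03 mm/s.
R = 2.188e-03 × 3600 × 24 = 189 mm/day.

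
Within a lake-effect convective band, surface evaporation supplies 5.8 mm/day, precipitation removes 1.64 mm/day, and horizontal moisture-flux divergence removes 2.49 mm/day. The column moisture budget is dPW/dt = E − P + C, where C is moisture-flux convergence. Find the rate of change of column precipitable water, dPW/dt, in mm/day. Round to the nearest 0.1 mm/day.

dPW/dt ≈ 1.7 mm/day

dPW/dt = E − P + C = 5.8 − 1.64 + (-2.49) = 1.7 mm/day.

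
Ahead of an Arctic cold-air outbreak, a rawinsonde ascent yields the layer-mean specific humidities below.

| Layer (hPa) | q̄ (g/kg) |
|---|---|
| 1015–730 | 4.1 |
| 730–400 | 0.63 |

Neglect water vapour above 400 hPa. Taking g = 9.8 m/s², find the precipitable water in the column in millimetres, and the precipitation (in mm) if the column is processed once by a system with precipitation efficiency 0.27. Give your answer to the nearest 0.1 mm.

PW ≈ 14.0 mm; precipitation ≈ 3.8 mm

Precipitable water is the column-integrated vapour mass per unit area: PW = (1/g) Σ q̄ Δp, with q in kg/kg and Δp in Pa (1 kg/m² of water = 1 mm).
Layer 1015–730 hPa: Δp = 285 hPa = 28500 Pa, q̄ = 0.0041 kg/kg → 0.0041 × 28500 / 9.8 = 11.92 mm
Layer 730–400 hPa: Δp = 330 hPa = 33000 Pa, q̄ = 0.00063 kg/kg → 0.00063 × 33000 / 9.8 = 2.12 mm
PW = 11.92 + 2.12 = 14.04 ≈ 14.0 mm.
Precipitation = ε × PW = 0.27 × 14.0 = 3.8 mm.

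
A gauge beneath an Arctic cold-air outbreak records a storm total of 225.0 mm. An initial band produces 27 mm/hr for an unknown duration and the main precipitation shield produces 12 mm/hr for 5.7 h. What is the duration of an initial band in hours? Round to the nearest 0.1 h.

duration ≈ 5.8 h

Known phases: 12 × 5.7 = 68.4 mm.
Remaining depth = 225.0 − 68.4 = 156.6 mm.
Duration = 156.6 / 27 = 5.8 h.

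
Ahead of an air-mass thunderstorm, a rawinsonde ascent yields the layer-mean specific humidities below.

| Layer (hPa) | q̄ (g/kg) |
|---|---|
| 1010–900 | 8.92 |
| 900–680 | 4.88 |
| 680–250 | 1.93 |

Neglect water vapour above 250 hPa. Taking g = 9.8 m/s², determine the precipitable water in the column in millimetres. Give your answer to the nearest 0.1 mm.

PW ≈ 29.4 mm

Precipitable water is the column-integrated vapour mass per unit area: PW = (1/g) Σ q̄ Δp, with q in kg/kg and Δp in Pa (1 kg/m² of water = 1 mm).
Layer 1010–900 hPa: Δp = 110 hPa = 11000 Pa, q̄ = 0.00892 kg/kg → 0.00892 × 11000 / 9.8 = 10.01 mm
Layer 900–680 hPa: Δp = 220 hPa = 22000 Pa, q̄ = 0.00488 kg/kg → 0.00488 × 22000 / 9.8 = 10.96 mm
Layer 680–250 hPa: Δp = 430 hPa = 43000 Pa, q̄ = 0.00193 kg/kg → 0.00193 × 43000 / 9.8 = 8.47 mm
PW = 10.01 + 10.96 + 8.47 = 29.44 ≈ 29.4 mm.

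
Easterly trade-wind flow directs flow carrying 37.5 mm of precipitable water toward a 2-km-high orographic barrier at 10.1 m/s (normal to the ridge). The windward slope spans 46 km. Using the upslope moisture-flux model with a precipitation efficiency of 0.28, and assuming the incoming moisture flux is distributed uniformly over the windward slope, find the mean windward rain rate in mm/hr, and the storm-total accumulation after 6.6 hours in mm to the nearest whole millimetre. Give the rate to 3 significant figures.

Incoming column moisture flux per unit ridge length: F = V × PW = 10.1 × 37.5 = 378.75 mm·m/s.
Spread over the 46 km slope with efficiency ε = 0.28: R = ε·F/W = 0.28 × 378.75 / 46000 m = 2.305e-03 mm/s.
R = 2.305e-03 × 3600 = 8.30 mm/hr.
Over 6.6 h: total = 8.30 × 6.6 = 54.78 ≈ 55 mm.

R ≈ 8.30 mm/hr; total ≈ 55 mm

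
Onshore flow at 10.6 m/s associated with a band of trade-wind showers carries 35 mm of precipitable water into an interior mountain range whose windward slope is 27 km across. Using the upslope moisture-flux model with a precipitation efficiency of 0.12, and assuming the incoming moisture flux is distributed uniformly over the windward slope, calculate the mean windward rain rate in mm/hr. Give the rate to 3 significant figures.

R ≈ 5.94 mm/hr

Incoming column moisture flux per unit ridge length: F = V × PW = 10.6 × 35 = 371 mm·m/s.
Spread over the 27 km slope with efficiency ε = 0.12: R = ε·F/W = 0.12 × 371 / 27000 m = 1.649e-03 mm/s.
R = 1.649e-03 × 3600 = 5.94 mm/hr.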